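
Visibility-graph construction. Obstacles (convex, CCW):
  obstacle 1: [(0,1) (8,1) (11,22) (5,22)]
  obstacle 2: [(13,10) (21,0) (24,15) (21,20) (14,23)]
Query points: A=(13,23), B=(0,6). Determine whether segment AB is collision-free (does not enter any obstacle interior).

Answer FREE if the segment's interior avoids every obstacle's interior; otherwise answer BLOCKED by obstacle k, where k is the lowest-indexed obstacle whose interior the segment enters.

Obstacle 1 [(0,1) (8,1) (11,22) (5,22)]:
  edge (0,1)–(8,1): clear
  edge (8,1)–(11,22): crosses AB
  edge (11,22)–(5,22): clear
  edge (5,22)–(0,1): crosses AB
  → BLOCKED
Obstacle 2 [(13,10) (21,0) (24,15) (21,20) (14,23)]:
  edge (13,10)–(21,0): clear
  edge (21,0)–(24,15): clear
  edge (24,15)–(21,20): clear
  edge (21,20)–(14,23): clear
  edge (14,23)–(13,10): clear
  midpoint (13/2,29/2) outside
  → clear

BLOCKED by obstacle 1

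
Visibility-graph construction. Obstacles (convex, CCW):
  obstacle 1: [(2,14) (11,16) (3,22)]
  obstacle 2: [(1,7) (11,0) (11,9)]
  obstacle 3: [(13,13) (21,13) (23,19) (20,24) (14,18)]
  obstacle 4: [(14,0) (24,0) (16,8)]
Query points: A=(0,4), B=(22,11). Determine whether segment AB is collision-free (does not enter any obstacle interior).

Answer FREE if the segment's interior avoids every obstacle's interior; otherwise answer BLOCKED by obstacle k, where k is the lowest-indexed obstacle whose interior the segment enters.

BLOCKED by obstacle 2

Obstacle 1 [(2,14) (11,16) (3,22)]:
  edge (2,14)–(11,16): clear
  edge (11,16)–(3,22): clear
  edge (3,22)–(2,14): clear
  midpoint (11,15/2) outside
  → clear
Obstacle 2 [(1,7) (11,0) (11,9)]:
  edge (1,7)–(11,0): crosses AB
  edge (11,0)–(11,9): crosses AB
  edge (11,9)–(1,7): clear
  → BLOCKED
Obstacle 3 [(13,13) (21,13) (23,19) (20,24) (14,18)]:
  edge (13,13)–(21,13): clear
  edge (21,13)–(23,19): clear
  edge (23,19)–(20,24): clear
  edge (20,24)–(14,18): clear
  edge (14,18)–(13,13): clear
  midpoint (11,15/2) outside
  → clear
Obstacle 4 [(14,0) (24,0) (16,8)]:
  edge (14,0)–(24,0): clear
  edge (24,0)–(16,8): clear
  edge (16,8)–(14,0): clear
  midpoint (11,15/2) outside
  → clear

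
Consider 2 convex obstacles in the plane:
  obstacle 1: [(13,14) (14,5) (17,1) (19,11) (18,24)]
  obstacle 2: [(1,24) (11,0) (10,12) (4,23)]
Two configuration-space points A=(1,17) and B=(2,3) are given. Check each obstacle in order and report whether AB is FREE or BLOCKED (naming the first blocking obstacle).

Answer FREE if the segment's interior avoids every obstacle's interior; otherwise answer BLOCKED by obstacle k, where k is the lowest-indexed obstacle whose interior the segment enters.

FREE

Obstacle 1 [(13,14) (14,5) (17,1) (19,11) (18,24)]:
  edge (13,14)–(14,5): clear
  edge (14,5)–(17,1): clear
  edge (17,1)–(19,11): clear
  edge (19,11)–(18,24): clear
  edge (18,24)–(13,14): clear
  midpoint (3/2,10) outside
  → clear
Obstacle 2 [(1,24) (11,0) (10,12) (4,23)]:
  edge (1,24)–(11,0): clear
  edge (11,0)–(10,12): clear
  edge (10,12)–(4,23): clear
  edge (4,23)–(1,24): clear
  midpoint (3/2,10) outside
  → clear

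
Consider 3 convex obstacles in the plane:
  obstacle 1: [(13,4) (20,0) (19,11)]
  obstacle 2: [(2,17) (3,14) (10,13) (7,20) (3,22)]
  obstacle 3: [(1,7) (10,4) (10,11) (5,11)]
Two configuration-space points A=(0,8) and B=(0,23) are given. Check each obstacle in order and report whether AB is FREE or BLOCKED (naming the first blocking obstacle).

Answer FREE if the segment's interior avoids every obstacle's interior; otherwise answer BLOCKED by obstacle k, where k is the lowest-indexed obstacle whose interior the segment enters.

Obstacle 1 [(13,4) (20,0) (19,11)]:
  edge (13,4)–(20,0): clear
  edge (20,0)–(19,11): clear
  edge (19,11)–(13,4): clear
  midpoint (0,31/2) outside
  → clear
Obstacle 2 [(2,17) (3,14) (10,13) (7,20) (3,22)]:
  edge (2,17)–(3,14): clear
  edge (3,14)–(10,13): clear
  edge (10,13)–(7,20): clear
  edge (7,20)–(3,22): clear
  edge (3,22)–(2,17): clear
  midpoint (0,31/2) outside
  → clear
Obstacle 3 [(1,7) (10,4) (10,11) (5,11)]:
  edge (1,7)–(10,4): clear
  edge (10,4)–(10,11): clear
  edge (10,11)–(5,11): clear
  edge (5,11)–(1,7): clear
  midpoint (0,31/2) outside
  → clear

FREE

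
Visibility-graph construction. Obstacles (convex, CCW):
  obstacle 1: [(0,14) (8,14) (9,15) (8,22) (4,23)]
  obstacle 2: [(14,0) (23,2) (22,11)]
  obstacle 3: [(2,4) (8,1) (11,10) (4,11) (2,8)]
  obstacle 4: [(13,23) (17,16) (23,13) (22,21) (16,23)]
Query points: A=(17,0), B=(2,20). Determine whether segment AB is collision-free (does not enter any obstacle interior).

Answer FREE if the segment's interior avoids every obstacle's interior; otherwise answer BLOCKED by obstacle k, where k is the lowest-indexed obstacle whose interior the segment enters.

BLOCKED by obstacle 1

Obstacle 1 [(0,14) (8,14) (9,15) (8,22) (4,23)]:
  edge (0,14)–(8,14): crosses AB
  edge (8,14)–(9,15): clear
  edge (9,15)–(8,22): clear
  edge (8,22)–(4,23): clear
  edge (4,23)–(0,14): crosses AB
  → BLOCKED
Obstacle 2 [(14,0) (23,2) (22,11)]:
  edge (14,0)–(23,2): crosses AB
  edge (23,2)–(22,11): clear
  edge (22,11)–(14,0): crosses AB
  → BLOCKED
Obstacle 3 [(2,4) (8,1) (11,10) (4,11) (2,8)]:
  edge (2,4)–(8,1): clear
  edge (8,1)–(11,10): crosses AB
  edge (11,10)–(4,11): crosses AB
  edge (4,11)–(2,8): clear
  edge (2,8)–(2,4): clear
  → BLOCKED
Obstacle 4 [(13,23) (17,16) (23,13) (22,21) (16,23)]:
  edge (13,23)–(17,16): clear
  edge (17,16)–(23,13): clear
  edge (23,13)–(22,21): clear
  edge (22,21)–(16,23): clear
  edge (16,23)–(13,23): clear
  midpoint (19/2,10) outside
  → clear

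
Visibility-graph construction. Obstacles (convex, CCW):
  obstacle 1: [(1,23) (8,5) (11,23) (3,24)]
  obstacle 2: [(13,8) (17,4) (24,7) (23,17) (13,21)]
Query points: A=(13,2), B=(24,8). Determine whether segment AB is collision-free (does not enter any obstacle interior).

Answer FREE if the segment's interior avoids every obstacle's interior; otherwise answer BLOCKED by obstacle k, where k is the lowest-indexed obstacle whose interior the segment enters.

BLOCKED by obstacle 2

Obstacle 1 [(1,23) (8,5) (11,23) (3,24)]:
  edge (1,23)–(8,5): clear
  edge (8,5)–(11,23): clear
  edge (11,23)–(3,24): clear
  edge (3,24)–(1,23): clear
  midpoint (37/2,5) outside
  → clear
Obstacle 2 [(13,8) (17,4) (24,7) (23,17) (13,21)]:
  edge (13,8)–(17,4): crosses AB
  edge (17,4)–(24,7): clear
  edge (24,7)–(23,17): crosses AB
  edge (23,17)–(13,21): clear
  edge (13,21)–(13,8): clear
  → BLOCKED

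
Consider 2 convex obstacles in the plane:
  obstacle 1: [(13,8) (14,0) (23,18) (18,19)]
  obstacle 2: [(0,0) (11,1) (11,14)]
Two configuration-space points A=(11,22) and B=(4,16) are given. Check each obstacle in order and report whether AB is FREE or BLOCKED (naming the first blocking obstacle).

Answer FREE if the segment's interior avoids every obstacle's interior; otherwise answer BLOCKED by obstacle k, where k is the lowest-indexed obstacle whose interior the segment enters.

FREE

Obstacle 1 [(13,8) (14,0) (23,18) (18,19)]:
  edge (13,8)–(14,0): clear
  edge (14,0)–(23,18): clear
  edge (23,18)–(18,19): clear
  edge (18,19)–(13,8): clear
  midpoint (15/2,19) outside
  → clear
Obstacle 2 [(0,0) (11,1) (11,14)]:
  edge (0,0)–(11,1): clear
  edge (11,1)–(11,14): clear
  edge (11,14)–(0,0): clear
  midpoint (15/2,19) outside
  → clear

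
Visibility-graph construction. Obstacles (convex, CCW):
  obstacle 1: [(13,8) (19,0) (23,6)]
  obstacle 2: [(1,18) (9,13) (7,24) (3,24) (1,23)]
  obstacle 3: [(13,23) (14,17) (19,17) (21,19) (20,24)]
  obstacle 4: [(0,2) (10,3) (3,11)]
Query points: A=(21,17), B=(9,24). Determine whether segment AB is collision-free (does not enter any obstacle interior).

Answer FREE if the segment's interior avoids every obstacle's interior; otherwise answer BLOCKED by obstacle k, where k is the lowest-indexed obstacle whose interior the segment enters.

Obstacle 1 [(13,8) (19,0) (23,6)]:
  edge (13,8)–(19,0): clear
  edge (19,0)–(23,6): clear
  edge (23,6)–(13,8): clear
  midpoint (15,41/2) outside
  → clear
Obstacle 2 [(1,18) (9,13) (7,24) (3,24) (1,23)]:
  edge (1,18)–(9,13): clear
  edge (9,13)–(7,24): clear
  edge (7,24)–(3,24): clear
  edge (3,24)–(1,23): clear
  edge (1,23)–(1,18): clear
  midpoint (15,41/2) outside
  → clear
Obstacle 3 [(13,23) (14,17) (19,17) (21,19) (20,24)]:
  edge (13,23)–(14,17): crosses AB
  edge (14,17)–(19,17): clear
  edge (19,17)–(21,19): crosses AB
  edge (21,19)–(20,24): clear
  edge (20,24)–(13,23): clear
  → BLOCKED
Obstacle 4 [(0,2) (10,3) (3,11)]:
  edge (0,2)–(10,3): clear
  edge (10,3)–(3,11): clear
  edge (3,11)–(0,2): clear
  midpoint (15,41/2) outside
  → clear

BLOCKED by obstacle 3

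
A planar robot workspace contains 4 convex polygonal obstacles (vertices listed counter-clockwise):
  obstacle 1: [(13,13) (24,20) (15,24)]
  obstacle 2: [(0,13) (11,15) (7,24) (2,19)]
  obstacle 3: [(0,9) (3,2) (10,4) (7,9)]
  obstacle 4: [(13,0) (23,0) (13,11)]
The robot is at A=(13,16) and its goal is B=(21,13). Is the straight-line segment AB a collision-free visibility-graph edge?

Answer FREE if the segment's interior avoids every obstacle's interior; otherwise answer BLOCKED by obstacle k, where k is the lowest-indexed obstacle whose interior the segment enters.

Obstacle 1 [(13,13) (24,20) (15,24)]:
  edge (13,13)–(24,20): crosses AB
  edge (24,20)–(15,24): clear
  edge (15,24)–(13,13): crosses AB
  → BLOCKED
Obstacle 2 [(0,13) (11,15) (7,24) (2,19)]:
  edge (0,13)–(11,15): clear
  edge (11,15)–(7,24): clear
  edge (7,24)–(2,19): clear
  edge (2,19)–(0,13): clear
  midpoint (17,29/2) outside
  → clear
Obstacle 3 [(0,9) (3,2) (10,4) (7,9)]:
  edge (0,9)–(3,2): clear
  edge (3,2)–(10,4): clear
  edge (10,4)–(7,9): clear
  edge (7,9)–(0,9): clear
  midpoint (17,29/2) outside
  → clear
Obstacle 4 [(13,0) (23,0) (13,11)]:
  edge (13,0)–(23,0): clear
  edge (23,0)–(13,11): clear
  edge (13,11)–(13,0): clear
  midpoint (17,29/2) outside
  → clear

BLOCKED by obstacle 1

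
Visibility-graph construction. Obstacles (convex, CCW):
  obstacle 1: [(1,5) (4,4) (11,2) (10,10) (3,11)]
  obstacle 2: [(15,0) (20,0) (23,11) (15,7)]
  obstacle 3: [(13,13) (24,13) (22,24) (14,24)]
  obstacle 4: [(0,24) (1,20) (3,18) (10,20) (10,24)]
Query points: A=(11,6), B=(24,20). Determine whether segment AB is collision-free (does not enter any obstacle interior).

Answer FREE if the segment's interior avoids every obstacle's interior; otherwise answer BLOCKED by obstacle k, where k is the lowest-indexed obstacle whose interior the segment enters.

Obstacle 1 [(1,5) (4,4) (11,2) (10,10) (3,11)]:
  edge (1,5)–(4,4): clear
  edge (4,4)–(11,2): clear
  edge (11,2)–(10,10): clear
  edge (10,10)–(3,11): clear
  edge (3,11)–(1,5): clear
  midpoint (35/2,13) outside
  → clear
Obstacle 2 [(15,0) (20,0) (23,11) (15,7)]:
  edge (15,0)–(20,0): clear
  edge (20,0)–(23,11): clear
  edge (23,11)–(15,7): clear
  edge (15,7)–(15,0): clear
  midpoint (35/2,13) outside
  → clear
Obstacle 3 [(13,13) (24,13) (22,24) (14,24)]:
  edge (13,13)–(24,13): crosses AB
  edge (24,13)–(22,24): crosses AB
  edge (22,24)–(14,24): clear
  edge (14,24)–(13,13): clear
  → BLOCKED
Obstacle 4 [(0,24) (1,20) (3,18) (10,20) (10,24)]:
  edge (0,24)–(1,20): clear
  edge (1,20)–(3,18): clear
  edge (3,18)–(10,20): clear
  edge (10,20)–(10,24): clear
  edge (10,24)–(0,24): clear
  midpoint (35/2,13) outside
  → clear

BLOCKED by obstacle 3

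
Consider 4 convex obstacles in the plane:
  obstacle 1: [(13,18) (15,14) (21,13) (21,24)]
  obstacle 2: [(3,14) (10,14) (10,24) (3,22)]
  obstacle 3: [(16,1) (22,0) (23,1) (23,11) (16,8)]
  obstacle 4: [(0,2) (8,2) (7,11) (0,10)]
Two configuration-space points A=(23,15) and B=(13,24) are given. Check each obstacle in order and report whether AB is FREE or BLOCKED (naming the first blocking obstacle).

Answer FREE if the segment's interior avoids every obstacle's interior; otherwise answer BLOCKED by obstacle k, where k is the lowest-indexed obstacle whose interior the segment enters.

BLOCKED by obstacle 1

Obstacle 1 [(13,18) (15,14) (21,13) (21,24)]:
  edge (13,18)–(15,14): clear
  edge (15,14)–(21,13): clear
  edge (21,13)–(21,24): crosses AB
  edge (21,24)–(13,18): crosses AB
  → BLOCKED
Obstacle 2 [(3,14) (10,14) (10,24) (3,22)]:
  edge (3,14)–(10,14): clear
  edge (10,14)–(10,24): clear
  edge (10,24)–(3,22): clear
  edge (3,22)–(3,14): clear
  midpoint (18,39/2) outside
  → clear
Obstacle 3 [(16,1) (22,0) (23,1) (23,11) (16,8)]:
  edge (16,1)–(22,0): clear
  edge (22,0)–(23,1): clear
  edge (23,1)–(23,11): clear
  edge (23,11)–(16,8): clear
  edge (16,8)–(16,1): clear
  midpoint (18,39/2) outside
  → clear
Obstacle 4 [(0,2) (8,2) (7,11) (0,10)]:
  edge (0,2)–(8,2): clear
  edge (8,2)–(7,11): clear
  edge (7,11)–(0,10): clear
  edge (0,10)–(0,2): clear
  midpoint (18,39/2) outside
  → clear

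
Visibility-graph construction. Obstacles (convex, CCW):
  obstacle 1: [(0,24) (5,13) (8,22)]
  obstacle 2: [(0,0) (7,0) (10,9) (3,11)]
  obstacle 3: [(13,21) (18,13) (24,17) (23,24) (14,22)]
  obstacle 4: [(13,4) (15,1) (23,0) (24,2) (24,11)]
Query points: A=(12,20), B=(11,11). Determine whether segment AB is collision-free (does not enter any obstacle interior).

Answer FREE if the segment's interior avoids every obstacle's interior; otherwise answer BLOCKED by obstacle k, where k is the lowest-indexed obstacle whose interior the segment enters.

Obstacle 1 [(0,24) (5,13) (8,22)]:
  edge (0,24)–(5,13): clear
  edge (5,13)–(8,22): clear
  edge (8,22)–(0,24): clear
  midpoint (23/2,31/2) outside
  → clear
Obstacle 2 [(0,0) (7,0) (10,9) (3,11)]:
  edge (0,0)–(7,0): clear
  edge (7,0)–(10,9): clear
  edge (10,9)–(3,11): clear
  edge (3,11)–(0,0): clear
  midpoint (23/2,31/2) outside
  → clear
Obstacle 3 [(13,21) (18,13) (24,17) (23,24) (14,22)]:
  edge (13,21)–(18,13): clear
  edge (18,13)–(24,17): clear
  edge (24,17)–(23,24): clear
  edge (23,24)–(14,22): clear
  edge (14,22)–(13,21): clear
  midpoint (23/2,31/2) outside
  → clear
Obstacle 4 [(13,4) (15,1) (23,0) (24,2) (24,11)]:
  edge (13,4)–(15,1): clear
  edge (15,1)–(23,0): clear
  edge (23,0)–(24,2): clear
  edge (24,2)–(24,11): clear
  edge (24,11)–(13,4): clear
  midpoint (23/2,31/2) outside
  → clear

FREE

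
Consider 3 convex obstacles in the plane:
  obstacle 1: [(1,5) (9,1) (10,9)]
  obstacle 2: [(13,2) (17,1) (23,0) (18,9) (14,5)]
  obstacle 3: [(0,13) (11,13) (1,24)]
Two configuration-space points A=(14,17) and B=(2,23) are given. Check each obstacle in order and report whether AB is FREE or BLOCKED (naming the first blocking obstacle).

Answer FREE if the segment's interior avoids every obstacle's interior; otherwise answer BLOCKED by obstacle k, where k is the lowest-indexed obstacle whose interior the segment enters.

Obstacle 1 [(1,5) (9,1) (10,9)]:
  edge (1,5)–(9,1): clear
  edge (9,1)–(10,9): clear
  edge (10,9)–(1,5): clear
  midpoint (8,20) outside
  → clear
Obstacle 2 [(13,2) (17,1) (23,0) (18,9) (14,5)]:
  edge (13,2)–(17,1): clear
  edge (17,1)–(23,0): clear
  edge (23,0)–(18,9): clear
  edge (18,9)–(14,5): clear
  edge (14,5)–(13,2): clear
  midpoint (8,20) outside
  → clear
Obstacle 3 [(0,13) (11,13) (1,24)]:
  edge (0,13)–(11,13): clear
  edge (11,13)–(1,24): clear
  edge (1,24)–(0,13): clear
  midpoint (8,20) outside
  → clear

FREE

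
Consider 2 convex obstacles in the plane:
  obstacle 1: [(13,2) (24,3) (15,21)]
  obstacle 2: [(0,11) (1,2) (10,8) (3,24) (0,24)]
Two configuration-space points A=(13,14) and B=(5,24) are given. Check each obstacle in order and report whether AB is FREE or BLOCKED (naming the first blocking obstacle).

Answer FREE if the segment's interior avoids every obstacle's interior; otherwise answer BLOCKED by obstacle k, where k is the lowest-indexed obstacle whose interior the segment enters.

Obstacle 1 [(13,2) (24,3) (15,21)]:
  edge (13,2)–(24,3): clear
  edge (24,3)–(15,21): clear
  edge (15,21)–(13,2): clear
  midpoint (9,19) outside
  → clear
Obstacle 2 [(0,11) (1,2) (10,8) (3,24) (0,24)]:
  edge (0,11)–(1,2): clear
  edge (1,2)–(10,8): clear
  edge (10,8)–(3,24): clear
  edge (3,24)–(0,24): clear
  edge (0,24)–(0,11): clear
  midpoint (9,19) outside
  → clear

FREE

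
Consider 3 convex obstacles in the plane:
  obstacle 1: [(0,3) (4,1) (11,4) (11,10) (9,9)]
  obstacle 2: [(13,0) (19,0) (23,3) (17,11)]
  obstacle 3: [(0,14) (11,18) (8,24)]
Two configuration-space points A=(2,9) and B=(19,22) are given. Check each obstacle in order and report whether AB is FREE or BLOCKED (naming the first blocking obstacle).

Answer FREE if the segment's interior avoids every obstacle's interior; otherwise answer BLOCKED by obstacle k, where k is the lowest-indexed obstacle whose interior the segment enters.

Obstacle 1 [(0,3) (4,1) (11,4) (11,10) (9,9)]:
  edge (0,3)–(4,1): clear
  edge (4,1)–(11,4): clear
  edge (11,4)–(11,10): clear
  edge (11,10)–(9,9): clear
  edge (9,9)–(0,3): clear
  midpoint (21/2,31/2) outside
  → clear
Obstacle 2 [(13,0) (19,0) (23,3) (17,11)]:
  edge (13,0)–(19,0): clear
  edge (19,0)–(23,3): clear
  edge (23,3)–(17,11): clear
  edge (17,11)–(13,0): clear
  midpoint (21/2,31/2) outside
  → clear
Obstacle 3 [(0,14) (11,18) (8,24)]:
  edge (0,14)–(11,18): clear
  edge (11,18)–(8,24): clear
  edge (8,24)–(0,14): clear
  midpoint (21/2,31/2) outside
  → clear

FREE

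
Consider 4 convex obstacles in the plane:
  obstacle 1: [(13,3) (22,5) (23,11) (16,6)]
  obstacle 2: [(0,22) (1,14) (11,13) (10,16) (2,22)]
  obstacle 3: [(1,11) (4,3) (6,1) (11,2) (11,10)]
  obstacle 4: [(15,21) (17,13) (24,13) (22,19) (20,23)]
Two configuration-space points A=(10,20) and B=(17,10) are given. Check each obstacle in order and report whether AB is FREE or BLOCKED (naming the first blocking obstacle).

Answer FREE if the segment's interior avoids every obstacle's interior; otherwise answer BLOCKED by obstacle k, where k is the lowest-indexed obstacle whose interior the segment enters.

FREE

Obstacle 1 [(13,3) (22,5) (23,11) (16,6)]:
  edge (13,3)–(22,5): clear
  edge (22,5)–(23,11): clear
  edge (23,11)–(16,6): clear
  edge (16,6)–(13,3): clear
  midpoint (27/2,15) outside
  → clear
Obstacle 2 [(0,22) (1,14) (11,13) (10,16) (2,22)]:
  edge (0,22)–(1,14): clear
  edge (1,14)–(11,13): clear
  edge (11,13)–(10,16): clear
  edge (10,16)–(2,22): clear
  edge (2,22)–(0,22): clear
  midpoint (27/2,15) outside
  → clear
Obstacle 3 [(1,11) (4,3) (6,1) (11,2) (11,10)]:
  edge (1,11)–(4,3): clear
  edge (4,3)–(6,1): clear
  edge (6,1)–(11,2): clear
  edge (11,2)–(11,10): clear
  edge (11,10)–(1,11): clear
  midpoint (27/2,15) outside
  → clear
Obstacle 4 [(15,21) (17,13) (24,13) (22,19) (20,23)]:
  edge (15,21)–(17,13): clear
  edge (17,13)–(24,13): clear
  edge (24,13)–(22,19): clear
  edge (22,19)–(20,23): clear
  edge (20,23)–(15,21): clear
  midpoint (27/2,15) outside
  → clear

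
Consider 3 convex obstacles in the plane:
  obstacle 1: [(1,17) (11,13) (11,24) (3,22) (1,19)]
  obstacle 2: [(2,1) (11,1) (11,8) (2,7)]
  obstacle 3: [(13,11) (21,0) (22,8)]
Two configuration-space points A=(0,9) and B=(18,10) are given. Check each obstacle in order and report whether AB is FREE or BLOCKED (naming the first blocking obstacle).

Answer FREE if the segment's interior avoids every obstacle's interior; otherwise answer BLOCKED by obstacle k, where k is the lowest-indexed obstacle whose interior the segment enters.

BLOCKED by obstacle 3

Obstacle 1 [(1,17) (11,13) (11,24) (3,22) (1,19)]:
  edge (1,17)–(11,13): clear
  edge (11,13)–(11,24): clear
  edge (11,24)–(3,22): clear
  edge (3,22)–(1,19): clear
  edge (1,19)–(1,17): clear
  midpoint (9,19/2) outside
  → clear
Obstacle 2 [(2,1) (11,1) (11,8) (2,7)]:
  edge (2,1)–(11,1): clear
  edge (11,1)–(11,8): clear
  edge (11,8)–(2,7): clear
  edge (2,7)–(2,1): clear
  midpoint (9,19/2) outside
  → clear
Obstacle 3 [(13,11) (21,0) (22,8)]:
  edge (13,11)–(21,0): crosses AB
  edge (21,0)–(22,8): clear
  edge (22,8)–(13,11): crosses AB
  → BLOCKED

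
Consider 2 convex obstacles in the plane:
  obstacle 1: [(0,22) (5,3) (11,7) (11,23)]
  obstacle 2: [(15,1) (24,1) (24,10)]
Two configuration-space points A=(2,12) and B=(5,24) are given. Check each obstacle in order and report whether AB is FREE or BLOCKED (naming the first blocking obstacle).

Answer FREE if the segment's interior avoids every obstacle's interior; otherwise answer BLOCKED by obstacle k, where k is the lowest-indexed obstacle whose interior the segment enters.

Obstacle 1 [(0,22) (5,3) (11,7) (11,23)]:
  edge (0,22)–(5,3): crosses AB
  edge (5,3)–(11,7): clear
  edge (11,7)–(11,23): clear
  edge (11,23)–(0,22): crosses AB
  → BLOCKED
Obstacle 2 [(15,1) (24,1) (24,10)]:
  edge (15,1)–(24,1): clear
  edge (24,1)–(24,10): clear
  edge (24,10)–(15,1): clear
  midpoint (7/2,18) outside
  → clear

BLOCKED by obstacle 1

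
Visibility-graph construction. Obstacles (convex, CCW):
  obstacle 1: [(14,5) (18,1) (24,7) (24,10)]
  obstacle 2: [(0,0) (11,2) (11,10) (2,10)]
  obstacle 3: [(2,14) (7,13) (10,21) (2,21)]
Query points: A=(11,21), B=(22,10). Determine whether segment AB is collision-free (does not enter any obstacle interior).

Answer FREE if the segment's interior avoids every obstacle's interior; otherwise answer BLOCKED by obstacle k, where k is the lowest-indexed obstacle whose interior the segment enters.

Obstacle 1 [(14,5) (18,1) (24,7) (24,10)]:
  edge (14,5)–(18,1): clear
  edge (18,1)–(24,7): clear
  edge (24,7)–(24,10): clear
  edge (24,10)–(14,5): clear
  midpoint (33/2,31/2) outside
  → clear
Obstacle 2 [(0,0) (11,2) (11,10) (2,10)]:
  edge (0,0)–(11,2): clear
  edge (11,2)–(11,10): clear
  edge (11,10)–(2,10): clear
  edge (2,10)–(0,0): clear
  midpoint (33/2,31/2) outside
  → clear
Obstacle 3 [(2,14) (7,13) (10,21) (2,21)]:
  edge (2,14)–(7,13): clear
  edge (7,13)–(10,21): clear
  edge (10,21)–(2,21): clear
  edge (2,21)–(2,14): clear
  midpoint (33/2,31/2) outside
  → clear

FREE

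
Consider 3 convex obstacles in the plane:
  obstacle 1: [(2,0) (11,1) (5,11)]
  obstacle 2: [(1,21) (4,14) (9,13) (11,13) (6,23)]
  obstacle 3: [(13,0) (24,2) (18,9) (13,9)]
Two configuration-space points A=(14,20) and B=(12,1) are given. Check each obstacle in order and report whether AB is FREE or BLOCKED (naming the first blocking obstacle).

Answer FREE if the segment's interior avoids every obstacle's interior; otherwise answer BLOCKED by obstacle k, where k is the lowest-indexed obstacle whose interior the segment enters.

FREE

Obstacle 1 [(2,0) (11,1) (5,11)]:
  edge (2,0)–(11,1): clear
  edge (11,1)–(5,11): clear
  edge (5,11)–(2,0): clear
  midpoint (13,21/2) outside
  → clear
Obstacle 2 [(1,21) (4,14) (9,13) (11,13) (6,23)]:
  edge (1,21)–(4,14): clear
  edge (4,14)–(9,13): clear
  edge (9,13)–(11,13): clear
  edge (11,13)–(6,23): clear
  edge (6,23)–(1,21): clear
  midpoint (13,21/2) outside
  → clear
Obstacle 3 [(13,0) (24,2) (18,9) (13,9)]:
  edge (13,0)–(24,2): clear
  edge (24,2)–(18,9): clear
  edge (18,9)–(13,9): clear
  edge (13,9)–(13,0): clear
  midpoint (13,21/2) outside
  → clear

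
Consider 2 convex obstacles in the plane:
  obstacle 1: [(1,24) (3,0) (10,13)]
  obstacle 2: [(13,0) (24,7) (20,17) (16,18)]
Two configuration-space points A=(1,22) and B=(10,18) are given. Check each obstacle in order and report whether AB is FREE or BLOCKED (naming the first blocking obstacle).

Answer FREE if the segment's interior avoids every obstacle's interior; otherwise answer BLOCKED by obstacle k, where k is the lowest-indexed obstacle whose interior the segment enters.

BLOCKED by obstacle 1

Obstacle 1 [(1,24) (3,0) (10,13)]:
  edge (1,24)–(3,0): crosses AB
  edge (3,0)–(10,13): clear
  edge (10,13)–(1,24): crosses AB
  → BLOCKED
Obstacle 2 [(13,0) (24,7) (20,17) (16,18)]:
  edge (13,0)–(24,7): clear
  edge (24,7)–(20,17): clear
  edge (20,17)–(16,18): clear
  edge (16,18)–(13,0): clear
  midpoint (11/2,20) outside
  → clear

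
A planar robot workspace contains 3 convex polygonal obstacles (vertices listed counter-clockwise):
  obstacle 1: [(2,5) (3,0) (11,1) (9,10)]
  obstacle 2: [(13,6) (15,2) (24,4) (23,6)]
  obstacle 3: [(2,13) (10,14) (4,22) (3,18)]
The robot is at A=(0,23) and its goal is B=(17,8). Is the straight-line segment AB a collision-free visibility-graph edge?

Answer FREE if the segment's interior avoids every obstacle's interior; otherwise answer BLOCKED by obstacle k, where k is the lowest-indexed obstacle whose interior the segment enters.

BLOCKED by obstacle 3

Obstacle 1 [(2,5) (3,0) (11,1) (9,10)]:
  edge (2,5)–(3,0): clear
  edge (3,0)–(11,1): clear
  edge (11,1)–(9,10): clear
  edge (9,10)–(2,5): clear
  midpoint (17/2,31/2) outside
  → clear
Obstacle 2 [(13,6) (15,2) (24,4) (23,6)]:
  edge (13,6)–(15,2): clear
  edge (15,2)–(24,4): clear
  edge (24,4)–(23,6): clear
  edge (23,6)–(13,6): clear
  midpoint (17/2,31/2) outside
  → clear
Obstacle 3 [(2,13) (10,14) (4,22) (3,18)]:
  edge (2,13)–(10,14): clear
  edge (10,14)–(4,22): crosses AB
  edge (4,22)–(3,18): crosses AB
  edge (3,18)–(2,13): clear
  → BLOCKED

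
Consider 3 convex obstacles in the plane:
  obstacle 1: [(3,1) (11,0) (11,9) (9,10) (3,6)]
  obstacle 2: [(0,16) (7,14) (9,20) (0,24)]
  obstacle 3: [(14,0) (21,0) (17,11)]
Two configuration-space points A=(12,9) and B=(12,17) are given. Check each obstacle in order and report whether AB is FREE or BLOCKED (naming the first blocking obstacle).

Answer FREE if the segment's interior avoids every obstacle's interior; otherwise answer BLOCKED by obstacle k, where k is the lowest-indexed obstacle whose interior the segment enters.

Obstacle 1 [(3,1) (11,0) (11,9) (9,10) (3,6)]:
  edge (3,1)–(11,0): clear
  edge (11,0)–(11,9): clear
  edge (11,9)–(9,10): clear
  edge (9,10)–(3,6): clear
  edge (3,6)–(3,1): clear
  midpoint (12,13) outside
  → clear
Obstacle 2 [(0,16) (7,14) (9,20) (0,24)]:
  edge (0,16)–(7,14): clear
  edge (7,14)–(9,20): clear
  edge (9,20)–(0,24): clear
  edge (0,24)–(0,16): clear
  midpoint (12,13) outside
  → clear
Obstacle 3 [(14,0) (21,0) (17,11)]:
  edge (14,0)–(21,0): clear
  edge (21,0)–(17,11): clear
  edge (17,11)–(14,0): clear
  midpoint (12,13) outside
  → clear

FREE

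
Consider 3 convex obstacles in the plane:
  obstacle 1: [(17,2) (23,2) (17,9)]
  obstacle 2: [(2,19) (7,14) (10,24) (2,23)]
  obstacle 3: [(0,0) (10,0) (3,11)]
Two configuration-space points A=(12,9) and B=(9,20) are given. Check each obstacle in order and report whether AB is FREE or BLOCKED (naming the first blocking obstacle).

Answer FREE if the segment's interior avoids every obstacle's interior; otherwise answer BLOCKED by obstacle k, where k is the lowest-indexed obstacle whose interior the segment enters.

FREE

Obstacle 1 [(17,2) (23,2) (17,9)]:
  edge (17,2)–(23,2): clear
  edge (23,2)–(17,9): clear
  edge (17,9)–(17,2): clear
  midpoint (21/2,29/2) outside
  → clear
Obstacle 2 [(2,19) (7,14) (10,24) (2,23)]:
  edge (2,19)–(7,14): clear
  edge (7,14)–(10,24): clear
  edge (10,24)–(2,23): clear
  edge (2,23)–(2,19): clear
  midpoint (21/2,29/2) outside
  → clear
Obstacle 3 [(0,0) (10,0) (3,11)]:
  edge (0,0)–(10,0): clear
  edge (10,0)–(3,11): clear
  edge (3,11)–(0,0): clear
  midpoint (21/2,29/2) outside
  → clear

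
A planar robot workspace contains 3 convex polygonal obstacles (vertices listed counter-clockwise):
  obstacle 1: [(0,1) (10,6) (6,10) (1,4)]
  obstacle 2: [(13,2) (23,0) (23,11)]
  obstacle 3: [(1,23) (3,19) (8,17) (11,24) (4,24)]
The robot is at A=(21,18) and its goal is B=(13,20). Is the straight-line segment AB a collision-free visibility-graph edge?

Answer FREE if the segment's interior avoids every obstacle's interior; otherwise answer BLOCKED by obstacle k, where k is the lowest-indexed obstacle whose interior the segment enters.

FREE

Obstacle 1 [(0,1) (10,6) (6,10) (1,4)]:
  edge (0,1)–(10,6): clear
  edge (10,6)–(6,10): clear
  edge (6,10)–(1,4): clear
  edge (1,4)–(0,1): clear
  midpoint (17,19) outside
  → clear
Obstacle 2 [(13,2) (23,0) (23,11)]:
  edge (13,2)–(23,0): clear
  edge (23,0)–(23,11): clear
  edge (23,11)–(13,2): clear
  midpoint (17,19) outside
  → clear
Obstacle 3 [(1,23) (3,19) (8,17) (11,24) (4,24)]:
  edge (1,23)–(3,19): clear
  edge (3,19)–(8,17): clear
  edge (8,17)–(11,24): clear
  edge (11,24)–(4,24): clear
  edge (4,24)–(1,23): clear
  midpoint (17,19) outside
  → clear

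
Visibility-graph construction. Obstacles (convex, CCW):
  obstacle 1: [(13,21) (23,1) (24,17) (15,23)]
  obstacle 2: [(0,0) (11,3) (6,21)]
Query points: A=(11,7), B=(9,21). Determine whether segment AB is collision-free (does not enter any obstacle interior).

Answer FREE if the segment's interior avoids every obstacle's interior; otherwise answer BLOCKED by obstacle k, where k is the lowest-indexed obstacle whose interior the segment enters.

FREE

Obstacle 1 [(13,21) (23,1) (24,17) (15,23)]:
  edge (13,21)–(23,1): clear
  edge (23,1)–(24,17): clear
  edge (24,17)–(15,23): clear
  edge (15,23)–(13,21): clear
  midpoint (10,14) outside
  → clear
Obstacle 2 [(0,0) (11,3) (6,21)]:
  edge (0,0)–(11,3): clear
  edge (11,3)–(6,21): clear
  edge (6,21)–(0,0): clear
  midpoint (10,14) outside
  → clear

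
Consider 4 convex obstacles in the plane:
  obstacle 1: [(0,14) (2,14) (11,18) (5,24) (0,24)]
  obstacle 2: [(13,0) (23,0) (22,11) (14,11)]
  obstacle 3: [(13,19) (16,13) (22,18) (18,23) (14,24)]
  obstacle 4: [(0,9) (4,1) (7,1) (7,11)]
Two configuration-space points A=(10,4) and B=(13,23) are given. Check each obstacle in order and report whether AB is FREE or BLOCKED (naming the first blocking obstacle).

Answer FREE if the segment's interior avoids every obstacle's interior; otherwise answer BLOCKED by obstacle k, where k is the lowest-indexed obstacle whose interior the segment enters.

FREE

Obstacle 1 [(0,14) (2,14) (11,18) (5,24) (0,24)]:
  edge (0,14)–(2,14): clear
  edge (2,14)–(11,18): clear
  edge (11,18)–(5,24): clear
  edge (5,24)–(0,24): clear
  edge (0,24)–(0,14): clear
  midpoint (23/2,27/2) outside
  → clear
Obstacle 2 [(13,0) (23,0) (22,11) (14,11)]:
  edge (13,0)–(23,0): clear
  edge (23,0)–(22,11): clear
  edge (22,11)–(14,11): clear
  edge (14,11)–(13,0): clear
  midpoint (23/2,27/2) outside
  → clear
Obstacle 3 [(13,19) (16,13) (22,18) (18,23) (14,24)]:
  edge (13,19)–(16,13): clear
  edge (16,13)–(22,18): clear
  edge (22,18)–(18,23): clear
  edge (18,23)–(14,24): clear
  edge (14,24)–(13,19): clear
  midpoint (23/2,27/2) outside
  → clear
Obstacle 4 [(0,9) (4,1) (7,1) (7,11)]:
  edge (0,9)–(4,1): clear
  edge (4,1)–(7,1): clear
  edge (7,1)–(7,11): clear
  edge (7,11)–(0,9): clear
  midpoint (23/2,27/2) outside
  → clear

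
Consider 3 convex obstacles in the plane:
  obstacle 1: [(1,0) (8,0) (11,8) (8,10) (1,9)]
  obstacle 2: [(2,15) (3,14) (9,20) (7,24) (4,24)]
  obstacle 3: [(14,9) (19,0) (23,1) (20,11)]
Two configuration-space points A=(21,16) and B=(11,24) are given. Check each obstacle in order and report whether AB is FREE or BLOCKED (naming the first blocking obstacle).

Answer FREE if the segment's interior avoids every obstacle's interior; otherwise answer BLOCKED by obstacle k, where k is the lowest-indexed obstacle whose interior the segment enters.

FREE

Obstacle 1 [(1,0) (8,0) (11,8) (8,10) (1,9)]:
  edge (1,0)–(8,0): clear
  edge (8,0)–(11,8): clear
  edge (11,8)–(8,10): clear
  edge (8,10)–(1,9): clear
  edge (1,9)–(1,0): clear
  midpoint (16,20) outside
  → clear
Obstacle 2 [(2,15) (3,14) (9,20) (7,24) (4,24)]:
  edge (2,15)–(3,14): clear
  edge (3,14)–(9,20): clear
  edge (9,20)–(7,24): clear
  edge (7,24)–(4,24): clear
  edge (4,24)–(2,15): clear
  midpoint (16,20) outside
  → clear
Obstacle 3 [(14,9) (19,0) (23,1) (20,11)]:
  edge (14,9)–(19,0): clear
  edge (19,0)–(23,1): clear
  edge (23,1)–(20,11): clear
  edge (20,11)–(14,9): clear
  midpoint (16,20) outside
  → clear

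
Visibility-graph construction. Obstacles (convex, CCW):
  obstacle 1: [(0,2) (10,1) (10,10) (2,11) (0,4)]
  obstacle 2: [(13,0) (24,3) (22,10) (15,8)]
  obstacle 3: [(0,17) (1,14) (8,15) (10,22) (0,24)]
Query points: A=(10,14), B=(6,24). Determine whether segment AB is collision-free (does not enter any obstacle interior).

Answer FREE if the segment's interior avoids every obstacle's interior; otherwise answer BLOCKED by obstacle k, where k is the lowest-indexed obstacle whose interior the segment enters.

Obstacle 1 [(0,2) (10,1) (10,10) (2,11) (0,4)]:
  edge (0,2)–(10,1): clear
  edge (10,1)–(10,10): clear
  edge (10,10)–(2,11): clear
  edge (2,11)–(0,4): clear
  edge (0,4)–(0,2): clear
  midpoint (8,19) outside
  → clear
Obstacle 2 [(13,0) (24,3) (22,10) (15,8)]:
  edge (13,0)–(24,3): clear
  edge (24,3)–(22,10): clear
  edge (22,10)–(15,8): clear
  edge (15,8)–(13,0): clear
  midpoint (8,19) outside
  → clear
Obstacle 3 [(0,17) (1,14) (8,15) (10,22) (0,24)]:
  edge (0,17)–(1,14): clear
  edge (1,14)–(8,15): clear
  edge (8,15)–(10,22): crosses AB
  edge (10,22)–(0,24): crosses AB
  edge (0,24)–(0,17): clear
  → BLOCKED

BLOCKED by obstacle 3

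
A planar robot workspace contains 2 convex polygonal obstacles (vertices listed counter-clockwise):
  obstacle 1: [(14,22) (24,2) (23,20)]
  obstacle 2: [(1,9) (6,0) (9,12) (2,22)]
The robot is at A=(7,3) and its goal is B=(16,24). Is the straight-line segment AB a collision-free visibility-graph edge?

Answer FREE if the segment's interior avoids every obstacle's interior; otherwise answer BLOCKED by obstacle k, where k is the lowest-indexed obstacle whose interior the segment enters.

BLOCKED by obstacle 1

Obstacle 1 [(14,22) (24,2) (23,20)]:
  edge (14,22)–(24,2): crosses AB
  edge (24,2)–(23,20): clear
  edge (23,20)–(14,22): crosses AB
  → BLOCKED
Obstacle 2 [(1,9) (6,0) (9,12) (2,22)]:
  edge (1,9)–(6,0): clear
  edge (6,0)–(9,12): clear
  edge (9,12)–(2,22): clear
  edge (2,22)–(1,9): clear
  midpoint (23/2,27/2) outside
  → clear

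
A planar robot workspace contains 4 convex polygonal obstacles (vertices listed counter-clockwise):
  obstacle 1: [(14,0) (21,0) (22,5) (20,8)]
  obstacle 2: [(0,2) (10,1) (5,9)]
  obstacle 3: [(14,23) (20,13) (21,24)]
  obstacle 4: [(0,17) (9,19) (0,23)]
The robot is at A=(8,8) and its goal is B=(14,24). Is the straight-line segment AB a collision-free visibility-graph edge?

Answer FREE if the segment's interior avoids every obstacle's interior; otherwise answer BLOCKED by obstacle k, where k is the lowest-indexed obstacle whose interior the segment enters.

Obstacle 1 [(14,0) (21,0) (22,5) (20,8)]:
  edge (14,0)–(21,0): clear
  edge (21,0)–(22,5): clear
  edge (22,5)–(20,8): clear
  edge (20,8)–(14,0): clear
  midpoint (11,16) outside
  → clear
Obstacle 2 [(0,2) (10,1) (5,9)]:
  edge (0,2)–(10,1): clear
  edge (10,1)–(5,9): clear
  edge (5,9)–(0,2): clear
  midpoint (11,16) outside
  → clear
Obstacle 3 [(14,23) (20,13) (21,24)]:
  edge (14,23)–(20,13): clear
  edge (20,13)–(21,24): clear
  edge (21,24)–(14,23): clear
  midpoint (11,16) outside
  → clear
Obstacle 4 [(0,17) (9,19) (0,23)]:
  edge (0,17)–(9,19): clear
  edge (9,19)–(0,23): clear
  edge (0,23)–(0,17): clear
  midpoint (11,16) outside
  → clear

FREE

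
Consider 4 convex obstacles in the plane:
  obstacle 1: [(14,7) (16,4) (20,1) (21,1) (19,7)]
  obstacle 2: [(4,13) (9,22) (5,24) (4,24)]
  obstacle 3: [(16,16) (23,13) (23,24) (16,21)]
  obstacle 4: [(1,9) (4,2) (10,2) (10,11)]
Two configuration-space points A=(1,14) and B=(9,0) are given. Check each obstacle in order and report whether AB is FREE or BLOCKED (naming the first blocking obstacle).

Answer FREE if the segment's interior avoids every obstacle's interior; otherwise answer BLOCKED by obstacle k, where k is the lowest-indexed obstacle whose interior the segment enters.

Obstacle 1 [(14,7) (16,4) (20,1) (21,1) (19,7)]:
  edge (14,7)–(16,4): clear
  edge (16,4)–(20,1): clear
  edge (20,1)–(21,1): clear
  edge (21,1)–(19,7): clear
  edge (19,7)–(14,7): clear
  midpoint (5,7) outside
  → clear
Obstacle 2 [(4,13) (9,22) (5,24) (4,24)]:
  edge (4,13)–(9,22): clear
  edge (9,22)–(5,24): clear
  edge (5,24)–(4,24): clear
  edge (4,24)–(4,13): clear
  midpoint (5,7) outside
  → clear
Obstacle 3 [(16,16) (23,13) (23,24) (16,21)]:
  edge (16,16)–(23,13): clear
  edge (23,13)–(23,24): clear
  edge (23,24)–(16,21): clear
  edge (16,21)–(16,16): clear
  midpoint (5,7) outside
  → clear
Obstacle 4 [(1,9) (4,2) (10,2) (10,11)]:
  edge (1,9)–(4,2): clear
  edge (4,2)–(10,2): crosses AB
  edge (10,2)–(10,11): clear
  edge (10,11)–(1,9): crosses AB
  → BLOCKED

BLOCKED by obstacle 4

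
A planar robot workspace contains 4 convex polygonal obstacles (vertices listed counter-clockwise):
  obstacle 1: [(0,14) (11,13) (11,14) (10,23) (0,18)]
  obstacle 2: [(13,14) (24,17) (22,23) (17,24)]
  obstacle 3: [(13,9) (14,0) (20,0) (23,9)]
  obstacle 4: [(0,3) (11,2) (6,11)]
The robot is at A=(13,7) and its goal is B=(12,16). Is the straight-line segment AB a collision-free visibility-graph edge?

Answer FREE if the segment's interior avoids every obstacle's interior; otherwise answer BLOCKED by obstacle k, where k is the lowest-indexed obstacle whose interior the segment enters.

FREE

Obstacle 1 [(0,14) (11,13) (11,14) (10,23) (0,18)]:
  edge (0,14)–(11,13): clear
  edge (11,13)–(11,14): clear
  edge (11,14)–(10,23): clear
  edge (10,23)–(0,18): clear
  edge (0,18)–(0,14): clear
  midpoint (25/2,23/2) outside
  → clear
Obstacle 2 [(13,14) (24,17) (22,23) (17,24)]:
  edge (13,14)–(24,17): clear
  edge (24,17)–(22,23): clear
  edge (22,23)–(17,24): clear
  edge (17,24)–(13,14): clear
  midpoint (25/2,23/2) outside
  → clear
Obstacle 3 [(13,9) (14,0) (20,0) (23,9)]:
  edge (13,9)–(14,0): clear
  edge (14,0)–(20,0): clear
  edge (20,0)–(23,9): clear
  edge (23,9)–(13,9): clear
  midpoint (25/2,23/2) outside
  → clear
Obstacle 4 [(0,3) (11,2) (6,11)]:
  edge (0,3)–(11,2): clear
  edge (11,2)–(6,11): clear
  edge (6,11)–(0,3): clear
  midpoint (25/2,23/2) outside
  → clear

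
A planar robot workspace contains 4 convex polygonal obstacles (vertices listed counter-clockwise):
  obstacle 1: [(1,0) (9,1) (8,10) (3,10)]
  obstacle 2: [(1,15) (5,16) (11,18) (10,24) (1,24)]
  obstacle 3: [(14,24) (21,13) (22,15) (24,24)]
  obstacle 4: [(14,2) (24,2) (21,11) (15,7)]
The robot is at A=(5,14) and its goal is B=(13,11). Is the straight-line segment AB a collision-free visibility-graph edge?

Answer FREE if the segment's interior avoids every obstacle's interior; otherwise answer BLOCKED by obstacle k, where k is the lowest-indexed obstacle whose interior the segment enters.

Obstacle 1 [(1,0) (9,1) (8,10) (3,10)]:
  edge (1,0)–(9,1): clear
  edge (9,1)–(8,10): clear
  edge (8,10)–(3,10): clear
  edge (3,10)–(1,0): clear
  midpoint (9,25/2) outside
  → clear
Obstacle 2 [(1,15) (5,16) (11,18) (10,24) (1,24)]:
  edge (1,15)–(5,16): clear
  edge (5,16)–(11,18): clear
  edge (11,18)–(10,24): clear
  edge (10,24)–(1,24): clear
  edge (1,24)–(1,15): clear
  midpoint (9,25/2) outside
  → clear
Obstacle 3 [(14,24) (21,13) (22,15) (24,24)]:
  edge (14,24)–(21,13): clear
  edge (21,13)–(22,15): clear
  edge (22,15)–(24,24): clear
  edge (24,24)–(14,24): clear
  midpoint (9,25/2) outside
  → clear
Obstacle 4 [(14,2) (24,2) (21,11) (15,7)]:
  edge (14,2)–(24,2): clear
  edge (24,2)–(21,11): clear
  edge (21,11)–(15,7): clear
  edge (15,7)–(14,2): clear
  midpoint (9,25/2) outside
  → clear

FREE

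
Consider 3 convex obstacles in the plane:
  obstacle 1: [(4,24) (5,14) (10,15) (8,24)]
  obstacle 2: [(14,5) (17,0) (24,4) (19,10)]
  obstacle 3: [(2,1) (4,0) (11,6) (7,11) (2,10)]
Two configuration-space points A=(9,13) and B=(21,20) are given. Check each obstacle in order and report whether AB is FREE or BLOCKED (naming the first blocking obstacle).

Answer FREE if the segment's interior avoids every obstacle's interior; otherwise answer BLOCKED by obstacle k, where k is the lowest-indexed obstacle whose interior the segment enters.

FREE

Obstacle 1 [(4,24) (5,14) (10,15) (8,24)]:
  edge (4,24)–(5,14): clear
  edge (5,14)–(10,15): clear
  edge (10,15)–(8,24): clear
  edge (8,24)–(4,24): clear
  midpoint (15,33/2) outside
  → clear
Obstacle 2 [(14,5) (17,0) (24,4) (19,10)]:
  edge (14,5)–(17,0): clear
  edge (17,0)–(24,4): clear
  edge (24,4)–(19,10): clear
  edge (19,10)–(14,5): clear
  midpoint (15,33/2) outside
  → clear
Obstacle 3 [(2,1) (4,0) (11,6) (7,11) (2,10)]:
  edge (2,1)–(4,0): clear
  edge (4,0)–(11,6): clear
  edge (11,6)–(7,11): clear
  edge (7,11)–(2,10): clear
  edge (2,10)–(2,1): clear
  midpoint (15,33/2) outside
  → clear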